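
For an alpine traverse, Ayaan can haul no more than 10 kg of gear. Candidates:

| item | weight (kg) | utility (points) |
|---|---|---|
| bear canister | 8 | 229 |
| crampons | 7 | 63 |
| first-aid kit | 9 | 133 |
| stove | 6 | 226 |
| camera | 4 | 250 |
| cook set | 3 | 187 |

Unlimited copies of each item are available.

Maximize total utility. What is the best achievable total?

624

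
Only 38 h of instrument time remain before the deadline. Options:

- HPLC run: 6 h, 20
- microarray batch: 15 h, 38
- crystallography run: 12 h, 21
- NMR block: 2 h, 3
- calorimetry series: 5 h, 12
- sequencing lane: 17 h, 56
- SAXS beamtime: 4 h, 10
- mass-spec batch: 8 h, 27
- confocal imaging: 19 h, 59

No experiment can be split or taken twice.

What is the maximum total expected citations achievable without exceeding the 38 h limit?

118

Filling by ratio: HPLC run + NMR block + sequencing lane + SAXS beamtime + mass-spec batch for 116, with 1 h left unused.
Replace SAXS beamtime with calorimetry series: the trade gains 2 net, giving 118 at 38 h.
Nothing else within 38 h beats 118.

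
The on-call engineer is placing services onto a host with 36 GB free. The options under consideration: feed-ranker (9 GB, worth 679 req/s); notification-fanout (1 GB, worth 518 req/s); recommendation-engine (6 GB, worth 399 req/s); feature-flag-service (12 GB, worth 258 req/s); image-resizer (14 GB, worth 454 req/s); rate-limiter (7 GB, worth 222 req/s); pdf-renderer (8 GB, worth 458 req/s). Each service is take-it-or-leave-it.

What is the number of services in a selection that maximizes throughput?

5

Best achievable throughput is 2312.
One optimal bundle: feed-ranker + notification-fanout + recommendation-engine + feature-flag-service + pdf-renderer (36 GB).
Any selection reaching 2312 contains exactly 5 services.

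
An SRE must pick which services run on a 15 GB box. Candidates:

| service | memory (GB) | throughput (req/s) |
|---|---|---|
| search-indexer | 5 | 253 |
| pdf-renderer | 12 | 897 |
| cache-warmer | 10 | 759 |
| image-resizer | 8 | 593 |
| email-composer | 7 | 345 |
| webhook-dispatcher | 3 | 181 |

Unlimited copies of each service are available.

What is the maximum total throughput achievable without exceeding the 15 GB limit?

Ranking by ratio (throughput/GB): cache-warmer 75.90, pdf-renderer 74.75, image-resizer 74.12.
Greedy by ratio would take cache-warmer + webhook-dispatcher: 13 GB used, total 940.
Dropping cache-warmer frees 10 GB; slotting in pdf-renderer (12 GB) lifts the total to 1078 at 15 GB.

1078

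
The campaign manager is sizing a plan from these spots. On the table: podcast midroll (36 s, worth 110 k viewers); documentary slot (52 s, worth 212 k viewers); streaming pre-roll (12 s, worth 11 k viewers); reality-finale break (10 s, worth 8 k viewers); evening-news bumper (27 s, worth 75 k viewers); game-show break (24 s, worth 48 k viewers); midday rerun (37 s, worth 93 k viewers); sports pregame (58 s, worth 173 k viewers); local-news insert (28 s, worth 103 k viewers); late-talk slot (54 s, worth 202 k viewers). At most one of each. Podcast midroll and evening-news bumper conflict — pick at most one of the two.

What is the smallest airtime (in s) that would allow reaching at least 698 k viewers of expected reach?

Minimise s subject to total expected reach ≥ 698.
Taking documentary slot + reality-finale break + sports pregame + local-news insert + late-talk slot gives 698 (≥ 698) for 202 s.
Below 202 s the best achievable stays under 698.

202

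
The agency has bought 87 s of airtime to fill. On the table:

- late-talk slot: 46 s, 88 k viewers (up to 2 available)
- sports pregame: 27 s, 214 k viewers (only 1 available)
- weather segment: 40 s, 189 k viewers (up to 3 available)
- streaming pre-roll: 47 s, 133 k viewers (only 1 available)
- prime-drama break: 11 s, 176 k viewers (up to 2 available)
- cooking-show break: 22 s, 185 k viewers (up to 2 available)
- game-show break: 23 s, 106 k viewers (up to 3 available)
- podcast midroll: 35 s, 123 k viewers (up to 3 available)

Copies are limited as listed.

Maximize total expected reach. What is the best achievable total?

Greedy by ratio would take 2×prime-drama break + 2×cooking-show break: 66 s used, total 722.
Dropping prime-drama break frees 11 s; slotting in sports pregame (27 s) lifts the total to 760 at 82 s.
Every other selection either busts 87 s or exceeds an availability limit or fails to beat 760.

760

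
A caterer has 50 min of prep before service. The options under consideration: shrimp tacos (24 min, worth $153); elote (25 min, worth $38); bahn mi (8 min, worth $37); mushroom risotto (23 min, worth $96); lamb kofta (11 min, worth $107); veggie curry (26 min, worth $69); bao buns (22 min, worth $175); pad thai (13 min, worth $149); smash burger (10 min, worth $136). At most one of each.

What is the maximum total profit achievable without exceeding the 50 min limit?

Filling by ratio: bahn mi + lamb kofta + pad thai + smash burger for 429, with 8 min left unused.
Replace bahn mi and lamb kofta with bao buns: the trade gains 31 net, giving 460 at 45 min.
Nothing else within 50 min beats 460.

460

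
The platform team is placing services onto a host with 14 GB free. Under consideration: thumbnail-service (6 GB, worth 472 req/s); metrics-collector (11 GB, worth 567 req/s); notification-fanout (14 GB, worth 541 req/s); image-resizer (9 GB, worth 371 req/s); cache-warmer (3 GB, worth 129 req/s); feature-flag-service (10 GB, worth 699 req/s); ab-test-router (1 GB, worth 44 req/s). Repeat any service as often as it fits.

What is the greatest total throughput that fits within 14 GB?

1032

2×thumbnail-service + 2×ab-test-router uses 14 of the 14 GB and totals 1032.
Every other selection either busts 14 GB or fails to beat 1032.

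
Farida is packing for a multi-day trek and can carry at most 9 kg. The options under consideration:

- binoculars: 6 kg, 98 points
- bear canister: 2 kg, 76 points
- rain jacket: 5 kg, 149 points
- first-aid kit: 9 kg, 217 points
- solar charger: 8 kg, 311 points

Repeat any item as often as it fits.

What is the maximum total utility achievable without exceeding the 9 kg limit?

311

Best packing: solar charger — 8 kg, 311 total.
Every other selection either busts 9 kg or fails to beat 311.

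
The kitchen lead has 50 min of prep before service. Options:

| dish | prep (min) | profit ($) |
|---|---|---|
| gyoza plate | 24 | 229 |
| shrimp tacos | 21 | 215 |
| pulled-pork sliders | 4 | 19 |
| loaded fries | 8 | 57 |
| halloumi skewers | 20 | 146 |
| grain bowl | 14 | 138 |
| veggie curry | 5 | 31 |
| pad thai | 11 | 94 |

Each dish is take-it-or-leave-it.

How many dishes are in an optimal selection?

3

Best achievable profit is 475.
gyoza plate + shrimp tacos + veggie curry hits 475 at 50 min.
Any selection reaching 475 contains exactly 3 dishes.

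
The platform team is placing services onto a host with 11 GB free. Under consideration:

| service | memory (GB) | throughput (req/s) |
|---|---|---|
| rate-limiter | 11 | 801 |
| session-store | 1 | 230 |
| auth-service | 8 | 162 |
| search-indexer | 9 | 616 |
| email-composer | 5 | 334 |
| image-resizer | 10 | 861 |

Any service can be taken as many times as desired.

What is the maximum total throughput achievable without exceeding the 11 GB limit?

2530

Taking 11×session-store: 11 GB used, 2530 in throughput.
Every other selection either busts 11 GB or fails to beat 2530.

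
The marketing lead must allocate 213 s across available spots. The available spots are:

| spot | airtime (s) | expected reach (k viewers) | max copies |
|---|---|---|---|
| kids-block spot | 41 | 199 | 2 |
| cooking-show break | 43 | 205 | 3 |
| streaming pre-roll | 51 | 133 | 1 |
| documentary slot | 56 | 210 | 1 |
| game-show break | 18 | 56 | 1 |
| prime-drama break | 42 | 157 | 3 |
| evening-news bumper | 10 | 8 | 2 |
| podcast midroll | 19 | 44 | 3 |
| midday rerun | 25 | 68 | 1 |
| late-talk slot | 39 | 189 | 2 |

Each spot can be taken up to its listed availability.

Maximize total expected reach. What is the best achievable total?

By expected reach per s: kids-block spot 4.85, late-talk slot 4.85, cooking-show break 4.77, documentary slot 3.75 lead.
Taking the top-ratio spots first gives 2×kids-block spot + cooking-show break + evening-news bumper + 2×late-talk slot for 989 (213 s).
Dropping evening-news bumper and 2×late-talk slot frees 88 s; slotting in 2×cooking-show break (86 s) lifts the total to 1013 at 211 s.
The spare 2 s is too small for any remaining spot, and no exchange beats 1013.

1013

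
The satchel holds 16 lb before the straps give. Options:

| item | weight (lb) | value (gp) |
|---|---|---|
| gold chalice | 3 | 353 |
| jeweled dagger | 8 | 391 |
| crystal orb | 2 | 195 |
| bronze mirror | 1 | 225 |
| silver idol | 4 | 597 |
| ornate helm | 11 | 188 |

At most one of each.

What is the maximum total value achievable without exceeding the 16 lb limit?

1566

The ratio heuristic lands on gold chalice + crystal orb + bronze mirror + silver idol (1370) but leaves 6 lb idle.
Replace crystal orb with jeweled dagger: the trade gains 196 net, giving 1566 at 16 lb.
Nothing else within 16 lb beats 1566.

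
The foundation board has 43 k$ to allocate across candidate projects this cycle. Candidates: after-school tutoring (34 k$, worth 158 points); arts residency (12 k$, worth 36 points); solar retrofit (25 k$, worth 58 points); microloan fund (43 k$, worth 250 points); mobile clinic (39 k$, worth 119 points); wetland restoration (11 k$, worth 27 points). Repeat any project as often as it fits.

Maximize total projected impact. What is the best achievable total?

250

The ratio ordering already packs tightly: microloan fund, 43 k$, 250.
That's the maximum — no swap from here does better than 250.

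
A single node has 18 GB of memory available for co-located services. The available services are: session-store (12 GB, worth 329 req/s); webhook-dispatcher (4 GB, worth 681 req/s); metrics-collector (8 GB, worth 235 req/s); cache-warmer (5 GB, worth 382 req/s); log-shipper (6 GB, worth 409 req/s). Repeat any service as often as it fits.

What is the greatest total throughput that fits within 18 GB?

2724

Ranking by ratio (throughput/GB): webhook-dispatcher 170.25, cache-warmer 76.40, log-shipper 68.17, metrics-collector 29.38.
4×webhook-dispatcher uses 16 of the 18 GB and totals 2724.
Every other selection either busts 18 GB or fails to beat 2724.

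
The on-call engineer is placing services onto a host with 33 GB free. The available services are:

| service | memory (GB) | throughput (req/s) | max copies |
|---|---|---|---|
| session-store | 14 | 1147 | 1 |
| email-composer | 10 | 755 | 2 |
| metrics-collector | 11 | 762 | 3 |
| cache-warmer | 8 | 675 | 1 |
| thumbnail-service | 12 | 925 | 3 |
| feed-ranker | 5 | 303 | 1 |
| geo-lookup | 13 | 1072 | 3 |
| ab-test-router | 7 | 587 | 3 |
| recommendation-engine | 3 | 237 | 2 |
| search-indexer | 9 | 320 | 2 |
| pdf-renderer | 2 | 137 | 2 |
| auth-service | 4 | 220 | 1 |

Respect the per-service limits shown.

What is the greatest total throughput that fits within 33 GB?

2731

The ratio heuristic lands on cache-warmer + 3×ab-test-router + recommendation-engine (2673) but leaves 1 GB idle.
Dropping cache-warmer and 2×ab-test-router and recommendation-engine frees 25 GB; slotting in 2×geo-lookup (26 GB) lifts the total to 2731 at 33 GB.
No other feasible combination exceeds 2731.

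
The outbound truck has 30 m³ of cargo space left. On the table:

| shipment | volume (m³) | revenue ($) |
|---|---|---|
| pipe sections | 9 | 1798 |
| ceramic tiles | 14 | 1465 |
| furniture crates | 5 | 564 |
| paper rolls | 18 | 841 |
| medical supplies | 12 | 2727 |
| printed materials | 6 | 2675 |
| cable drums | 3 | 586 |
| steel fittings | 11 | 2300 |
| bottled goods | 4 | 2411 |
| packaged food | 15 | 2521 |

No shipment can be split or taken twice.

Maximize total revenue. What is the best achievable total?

9184

Taking the top-ratio shipments first gives furniture crates + medical supplies + printed materials + cable drums + bottled goods for 8963 (30 m³).
A better packing is pipe sections + printed materials + steel fittings + bottled goods: 30 m³, total 9184.
The closest alternative, furniture crates + medical supplies + printed materials + cable drums + bottled goods, reaches only 8963.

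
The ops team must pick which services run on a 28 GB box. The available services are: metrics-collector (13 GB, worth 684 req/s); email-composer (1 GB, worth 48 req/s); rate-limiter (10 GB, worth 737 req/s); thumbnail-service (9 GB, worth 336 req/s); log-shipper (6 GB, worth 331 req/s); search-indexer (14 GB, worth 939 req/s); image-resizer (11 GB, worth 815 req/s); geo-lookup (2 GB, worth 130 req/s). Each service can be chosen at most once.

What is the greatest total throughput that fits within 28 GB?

Greedy by ratio would take email-composer + rate-limiter + image-resizer + geo-lookup: 24 GB used, total 1730.
Dropping rate-limiter frees 10 GB; slotting in search-indexer (14 GB) lifts the total to 1932 at 28 GB.
An exhaustive check of the 256 subsets confirms 1932.

1932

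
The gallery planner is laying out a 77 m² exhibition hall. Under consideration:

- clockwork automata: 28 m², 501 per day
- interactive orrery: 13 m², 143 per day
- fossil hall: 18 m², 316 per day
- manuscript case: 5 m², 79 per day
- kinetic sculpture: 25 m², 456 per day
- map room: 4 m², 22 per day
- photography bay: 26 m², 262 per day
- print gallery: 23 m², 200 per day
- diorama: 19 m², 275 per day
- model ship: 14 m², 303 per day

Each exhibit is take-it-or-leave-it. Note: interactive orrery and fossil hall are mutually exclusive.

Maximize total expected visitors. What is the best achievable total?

Best packing: clockwork automata + manuscript case + kinetic sculpture + map room + model ship — 76 m², 1361 total.

1361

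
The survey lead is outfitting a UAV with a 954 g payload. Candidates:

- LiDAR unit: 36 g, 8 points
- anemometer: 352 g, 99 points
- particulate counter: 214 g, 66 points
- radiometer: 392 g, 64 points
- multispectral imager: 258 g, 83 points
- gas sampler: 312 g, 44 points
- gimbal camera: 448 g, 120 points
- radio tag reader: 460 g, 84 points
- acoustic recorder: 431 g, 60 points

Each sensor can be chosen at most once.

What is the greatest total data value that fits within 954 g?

Density check — multispectral imager 0.32, particulate counter 0.31, anemometer 0.28, gimbal camera 0.27 are the best per g.
Filling by ratio: LiDAR unit + anemometer + particulate counter + multispectral imager for 256, with 94 g left unused.
Replace LiDAR unit and anemometer with gimbal camera: the trade gains 13 net, giving 269 at 920 g.
Runner-up LiDAR unit + anemometer + particulate counter + multispectral imager tops out at 256.

269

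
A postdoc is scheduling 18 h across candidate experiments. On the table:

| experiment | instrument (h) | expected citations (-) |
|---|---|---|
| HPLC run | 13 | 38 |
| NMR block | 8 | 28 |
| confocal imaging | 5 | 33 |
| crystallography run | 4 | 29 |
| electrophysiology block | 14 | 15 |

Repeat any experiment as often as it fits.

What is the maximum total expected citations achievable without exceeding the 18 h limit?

124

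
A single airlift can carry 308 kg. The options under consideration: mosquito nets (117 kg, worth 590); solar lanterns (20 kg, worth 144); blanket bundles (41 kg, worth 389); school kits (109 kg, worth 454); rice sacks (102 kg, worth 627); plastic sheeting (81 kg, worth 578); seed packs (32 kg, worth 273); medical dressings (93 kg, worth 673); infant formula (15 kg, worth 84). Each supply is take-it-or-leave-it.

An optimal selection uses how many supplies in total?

6

Best achievable people served is 2190.
solar lanterns + blanket bundles + rice sacks + seed packs + medical dressings + infant formula hits 2190 at 303 kg.
Every optimal selection uses 6 supplies.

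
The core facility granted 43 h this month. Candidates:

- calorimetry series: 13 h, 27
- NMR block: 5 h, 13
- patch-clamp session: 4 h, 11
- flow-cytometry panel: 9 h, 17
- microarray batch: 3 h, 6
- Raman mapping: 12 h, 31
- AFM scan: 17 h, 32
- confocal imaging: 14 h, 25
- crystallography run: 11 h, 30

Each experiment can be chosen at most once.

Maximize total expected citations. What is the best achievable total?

105

Density check — patch-clamp session 2.75, crystallography run 2.73, NMR block 2.60 are the best per h.
Filling by ratio: NMR block + patch-clamp session + microarray batch + Raman mapping + crystallography run for 91, with 8 h left unused.
The 5 h tied up in NMR block is better spent on calorimetry series — total rises to 105 (43 h).
The closest alternative, NMR block + patch-clamp session + flow-cytometry panel + Raman mapping + crystallography run, reaches only 102.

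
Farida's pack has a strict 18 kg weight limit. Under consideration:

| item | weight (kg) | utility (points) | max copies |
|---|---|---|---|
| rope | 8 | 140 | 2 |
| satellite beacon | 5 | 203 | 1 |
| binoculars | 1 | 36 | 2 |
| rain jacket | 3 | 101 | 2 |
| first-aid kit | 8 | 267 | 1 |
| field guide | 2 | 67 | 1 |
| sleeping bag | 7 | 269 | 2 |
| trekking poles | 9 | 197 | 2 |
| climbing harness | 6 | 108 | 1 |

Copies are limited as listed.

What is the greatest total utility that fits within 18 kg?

677

Taking the top-ratio items first gives satellite beacon + 2×binoculars + rain jacket + sleeping bag for 645 (17 kg).
Replace satellite beacon and rain jacket with field guide + sleeping bag: the trade gains 32 net, giving 677 at 18 kg.
No other feasible combination exceeds 677.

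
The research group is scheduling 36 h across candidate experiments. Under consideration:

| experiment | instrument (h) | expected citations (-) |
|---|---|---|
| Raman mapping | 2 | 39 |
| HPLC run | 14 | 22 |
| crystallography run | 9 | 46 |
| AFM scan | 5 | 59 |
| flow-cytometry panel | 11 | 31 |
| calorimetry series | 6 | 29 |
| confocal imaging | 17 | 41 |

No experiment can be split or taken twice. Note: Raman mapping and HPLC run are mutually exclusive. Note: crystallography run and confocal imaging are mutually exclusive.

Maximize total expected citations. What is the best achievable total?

204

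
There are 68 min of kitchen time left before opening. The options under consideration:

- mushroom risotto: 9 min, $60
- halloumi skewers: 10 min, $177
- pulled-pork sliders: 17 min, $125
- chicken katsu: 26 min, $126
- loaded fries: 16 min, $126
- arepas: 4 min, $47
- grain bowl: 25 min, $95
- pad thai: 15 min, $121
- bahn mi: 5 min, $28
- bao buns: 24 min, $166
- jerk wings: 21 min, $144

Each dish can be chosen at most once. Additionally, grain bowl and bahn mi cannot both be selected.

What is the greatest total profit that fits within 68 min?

Best packing: halloumi skewers + pulled-pork sliders + loaded fries + arepas + pad thai + bahn mi — 67 min, 624 total.
Every other selection either busts 68 min or breaks a pairing rule or fails to beat 624.

624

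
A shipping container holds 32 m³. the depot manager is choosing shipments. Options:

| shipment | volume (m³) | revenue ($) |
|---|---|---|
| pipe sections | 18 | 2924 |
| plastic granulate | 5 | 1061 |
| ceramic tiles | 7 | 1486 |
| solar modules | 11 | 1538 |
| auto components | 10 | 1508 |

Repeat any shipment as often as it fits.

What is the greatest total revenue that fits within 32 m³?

Ranking by ratio (revenue/m³): ceramic tiles 212.29, plastic granulate 212.20, pipe sections 162.44.
A density-first pass picks 4×ceramic tiles — 5944 at 28 m³.
Dropping 3×ceramic tiles frees 21 m³; slotting in 5×plastic granulate (25 m³) lifts the total to 6791 at 32 m³.

6791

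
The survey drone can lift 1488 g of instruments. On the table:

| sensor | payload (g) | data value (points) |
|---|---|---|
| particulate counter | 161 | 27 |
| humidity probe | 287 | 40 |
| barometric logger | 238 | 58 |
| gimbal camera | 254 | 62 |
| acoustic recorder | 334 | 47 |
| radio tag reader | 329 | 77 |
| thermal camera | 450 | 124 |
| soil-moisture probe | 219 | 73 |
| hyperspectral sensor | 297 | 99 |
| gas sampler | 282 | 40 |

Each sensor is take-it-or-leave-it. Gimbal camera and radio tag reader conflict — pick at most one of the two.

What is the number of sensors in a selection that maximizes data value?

Optimal total is 416.
One optimal bundle: barometric logger + gimbal camera + thermal camera + soil-moisture probe + hyperspectral sensor (1458 g).
Any selection reaching 416 contains exactly 5 sensors.

5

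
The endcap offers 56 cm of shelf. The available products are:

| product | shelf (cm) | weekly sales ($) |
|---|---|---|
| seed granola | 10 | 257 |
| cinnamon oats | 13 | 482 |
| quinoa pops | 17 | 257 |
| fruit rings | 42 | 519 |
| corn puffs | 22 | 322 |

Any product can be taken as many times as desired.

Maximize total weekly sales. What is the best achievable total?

1928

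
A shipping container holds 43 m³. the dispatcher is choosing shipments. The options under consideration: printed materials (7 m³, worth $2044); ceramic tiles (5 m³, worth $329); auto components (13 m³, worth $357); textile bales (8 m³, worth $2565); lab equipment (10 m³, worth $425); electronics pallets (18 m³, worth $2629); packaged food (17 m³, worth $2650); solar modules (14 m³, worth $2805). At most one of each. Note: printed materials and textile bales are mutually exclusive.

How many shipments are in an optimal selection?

3

The maximum revenue within 43 m³ is 8020.
One optimal bundle: textile bales + packaged food + solar modules (39 m³).
Any selection reaching 8020 contains exactly 3 shipments.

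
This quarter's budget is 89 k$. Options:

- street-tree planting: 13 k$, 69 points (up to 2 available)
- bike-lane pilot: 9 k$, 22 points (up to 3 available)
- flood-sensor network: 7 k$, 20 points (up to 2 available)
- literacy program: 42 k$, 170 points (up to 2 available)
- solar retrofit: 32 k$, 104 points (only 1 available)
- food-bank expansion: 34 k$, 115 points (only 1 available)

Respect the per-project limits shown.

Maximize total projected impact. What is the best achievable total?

354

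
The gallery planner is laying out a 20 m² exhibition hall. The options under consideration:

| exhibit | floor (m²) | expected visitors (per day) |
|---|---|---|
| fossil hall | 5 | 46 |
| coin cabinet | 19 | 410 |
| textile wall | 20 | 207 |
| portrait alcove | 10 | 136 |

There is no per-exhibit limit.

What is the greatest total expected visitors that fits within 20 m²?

410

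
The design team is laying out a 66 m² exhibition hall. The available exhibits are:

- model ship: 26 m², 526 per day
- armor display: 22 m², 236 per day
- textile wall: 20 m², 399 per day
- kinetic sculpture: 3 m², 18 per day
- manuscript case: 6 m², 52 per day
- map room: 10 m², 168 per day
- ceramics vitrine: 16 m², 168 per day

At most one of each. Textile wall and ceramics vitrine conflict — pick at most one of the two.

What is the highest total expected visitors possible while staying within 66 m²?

Ranking by ratio (expected visitors/m²): model ship 20.23, textile wall 19.95, map room 16.80.
Model ship + textile wall + kinetic sculpture + manuscript case + map room uses 65 of the 66 m² and totals 1163.

1163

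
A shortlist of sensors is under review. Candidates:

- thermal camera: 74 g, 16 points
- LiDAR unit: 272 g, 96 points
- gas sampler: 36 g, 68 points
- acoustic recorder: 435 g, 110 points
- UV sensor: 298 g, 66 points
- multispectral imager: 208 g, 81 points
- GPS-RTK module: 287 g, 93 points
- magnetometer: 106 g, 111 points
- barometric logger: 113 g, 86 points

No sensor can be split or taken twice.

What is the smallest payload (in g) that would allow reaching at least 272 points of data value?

Look for the lowest-payload combination reaching 272.
thermal camera + gas sampler + magnetometer + barometric logger: 281 data value at 329 g.
No combination under 329 g hits 272.

329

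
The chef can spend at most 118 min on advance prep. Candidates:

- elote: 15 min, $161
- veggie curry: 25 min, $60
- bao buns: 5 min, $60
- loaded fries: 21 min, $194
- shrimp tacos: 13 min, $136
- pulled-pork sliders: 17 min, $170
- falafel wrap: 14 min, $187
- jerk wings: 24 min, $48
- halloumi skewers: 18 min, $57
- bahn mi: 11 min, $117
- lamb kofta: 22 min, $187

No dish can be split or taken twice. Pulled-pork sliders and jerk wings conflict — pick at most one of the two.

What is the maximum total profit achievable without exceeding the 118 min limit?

1212

Elote + bao buns + loaded fries + shrimp tacos + pulled-pork sliders + falafel wrap + bahn mi + lamb kofta uses 118 of the 118 min and totals 1212.
Next best is elote + loaded fries + shrimp tacos + pulled-pork sliders + falafel wrap + bahn mi + lamb kofta at 1152 (113 min) — short by 60.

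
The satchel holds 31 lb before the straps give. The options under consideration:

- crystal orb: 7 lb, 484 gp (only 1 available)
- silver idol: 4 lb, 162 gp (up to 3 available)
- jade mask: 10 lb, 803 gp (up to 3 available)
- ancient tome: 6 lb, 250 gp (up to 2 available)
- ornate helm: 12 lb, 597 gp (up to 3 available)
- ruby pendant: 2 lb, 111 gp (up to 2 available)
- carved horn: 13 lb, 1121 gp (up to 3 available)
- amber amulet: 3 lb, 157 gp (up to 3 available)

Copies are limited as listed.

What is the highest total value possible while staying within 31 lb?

2510

Filling by ratio: 2×ruby pendant + 2×carved horn for 2464, with 1 lb left unused.
Replace ruby pendant with amber amulet: the trade gains 46 net, giving 2510 at 31 lb.
Nothing else within 31 lb beats 2510.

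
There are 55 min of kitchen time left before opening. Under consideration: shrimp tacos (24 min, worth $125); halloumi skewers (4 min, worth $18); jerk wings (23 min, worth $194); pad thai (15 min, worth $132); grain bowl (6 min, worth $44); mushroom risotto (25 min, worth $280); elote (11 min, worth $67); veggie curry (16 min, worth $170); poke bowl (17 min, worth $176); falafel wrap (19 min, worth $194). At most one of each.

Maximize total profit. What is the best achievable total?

541

Density check — mushroom risotto 11.20, veggie curry 10.62, poke bowl 10.35 are the best per min.
A density-first pass picks halloumi skewers + grain bowl + mushroom risotto + veggie curry — 512 at 51 min.
Using the slack differently, mushroom risotto + elote + falafel wrap comes to 541 at 55 min.
Every other selection either busts 55 min or fails to beat 541.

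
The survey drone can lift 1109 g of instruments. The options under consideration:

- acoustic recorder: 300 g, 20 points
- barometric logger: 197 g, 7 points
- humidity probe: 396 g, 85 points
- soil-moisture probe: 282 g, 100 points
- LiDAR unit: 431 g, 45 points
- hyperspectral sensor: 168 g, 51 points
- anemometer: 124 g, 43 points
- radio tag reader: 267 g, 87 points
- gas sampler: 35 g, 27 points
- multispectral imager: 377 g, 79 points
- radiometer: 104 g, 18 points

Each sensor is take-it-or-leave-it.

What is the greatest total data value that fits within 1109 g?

342

A density-first pass picks soil-moisture probe + hyperspectral sensor + anemometer + radio tag reader + gas sampler + radiometer — 326 at 980 g.
Replace hyperspectral sensor and radiometer with humidity probe: the trade gains 16 net, giving 342 at 1104 g.
Nothing else within 1109 g beats 342.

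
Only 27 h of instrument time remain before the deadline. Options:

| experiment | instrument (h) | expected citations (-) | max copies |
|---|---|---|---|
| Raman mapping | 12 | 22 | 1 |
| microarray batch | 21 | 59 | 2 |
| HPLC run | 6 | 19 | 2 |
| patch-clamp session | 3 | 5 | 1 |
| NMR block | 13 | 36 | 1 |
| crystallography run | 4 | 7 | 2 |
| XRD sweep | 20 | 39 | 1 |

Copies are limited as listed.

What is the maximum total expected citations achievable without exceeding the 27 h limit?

78

Greedy by ratio would take 2×HPLC run + NMR block: 25 h used, total 74.
Dropping HPLC run and NMR block frees 19 h; slotting in microarray batch (21 h) lifts the total to 78 at 27 h.
Nothing else within 27 h beats 78.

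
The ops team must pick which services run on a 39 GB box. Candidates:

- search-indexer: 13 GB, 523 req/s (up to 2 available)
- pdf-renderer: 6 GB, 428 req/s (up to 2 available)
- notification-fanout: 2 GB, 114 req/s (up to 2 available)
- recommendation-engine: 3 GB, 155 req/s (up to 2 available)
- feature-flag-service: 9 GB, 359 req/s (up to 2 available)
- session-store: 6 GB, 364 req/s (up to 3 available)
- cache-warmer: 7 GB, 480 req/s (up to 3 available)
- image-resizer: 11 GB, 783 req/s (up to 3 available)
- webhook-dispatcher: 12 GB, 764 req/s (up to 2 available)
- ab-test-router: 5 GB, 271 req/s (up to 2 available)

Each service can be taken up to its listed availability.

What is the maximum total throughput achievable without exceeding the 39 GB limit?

Density check — pdf-renderer 71.33, image-resizer 71.18, cache-warmer 68.57 are the best per GB.
Filling by ratio: 2×pdf-renderer + 2×notification-fanout + 2×image-resizer for 2650, with 1 GB left unused.
The 10 GB tied up in pdf-renderer and 2×notification-fanout is better spent on image-resizer — total rises to 2777 (39 GB).
No other feasible combination exceeds 2777.

2777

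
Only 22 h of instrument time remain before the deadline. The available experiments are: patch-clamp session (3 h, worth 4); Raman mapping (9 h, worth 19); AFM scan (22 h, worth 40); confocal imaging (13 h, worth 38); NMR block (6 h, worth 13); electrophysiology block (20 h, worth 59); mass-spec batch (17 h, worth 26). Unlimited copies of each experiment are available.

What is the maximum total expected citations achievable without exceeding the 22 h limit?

The ratio ordering already packs tightly: electrophysiology block, 20 h, 59.

59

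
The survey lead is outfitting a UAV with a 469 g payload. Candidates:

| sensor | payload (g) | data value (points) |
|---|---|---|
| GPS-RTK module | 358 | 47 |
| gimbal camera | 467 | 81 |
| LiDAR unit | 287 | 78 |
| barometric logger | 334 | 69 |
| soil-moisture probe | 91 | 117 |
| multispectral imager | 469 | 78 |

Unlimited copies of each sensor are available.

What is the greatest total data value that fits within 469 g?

Best packing: 5×soil-moisture probe — 455 g, 585 total.

585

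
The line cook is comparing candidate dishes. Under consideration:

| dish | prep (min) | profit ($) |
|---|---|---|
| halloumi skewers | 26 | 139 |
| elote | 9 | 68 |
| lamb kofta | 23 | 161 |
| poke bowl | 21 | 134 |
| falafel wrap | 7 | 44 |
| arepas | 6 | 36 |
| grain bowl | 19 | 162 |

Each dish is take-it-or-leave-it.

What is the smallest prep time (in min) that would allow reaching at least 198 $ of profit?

25

Look for the lowest-prep combination reaching 198.
arepas + grain bowl: 198 profit at 25 min.
No combination under 25 min hits 198.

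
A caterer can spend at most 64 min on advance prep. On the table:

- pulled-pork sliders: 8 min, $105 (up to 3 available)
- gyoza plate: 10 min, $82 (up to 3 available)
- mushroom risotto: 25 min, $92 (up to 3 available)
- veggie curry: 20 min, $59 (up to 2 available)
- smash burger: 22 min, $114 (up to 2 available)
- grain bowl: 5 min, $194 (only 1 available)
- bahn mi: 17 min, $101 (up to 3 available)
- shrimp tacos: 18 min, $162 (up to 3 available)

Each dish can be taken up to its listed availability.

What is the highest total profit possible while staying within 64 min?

772

Taking the top-ratio dishes first gives 3×pulled-pork sliders + gyoza plate + grain bowl + shrimp tacos for 753 (57 min).
The 10 min tied up in gyoza plate is better spent on bahn mi — total rises to 772 (64 min).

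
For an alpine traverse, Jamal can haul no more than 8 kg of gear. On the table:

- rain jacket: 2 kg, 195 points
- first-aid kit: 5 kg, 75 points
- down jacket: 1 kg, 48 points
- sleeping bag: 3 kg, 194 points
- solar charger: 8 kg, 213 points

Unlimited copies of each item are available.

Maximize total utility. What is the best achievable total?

780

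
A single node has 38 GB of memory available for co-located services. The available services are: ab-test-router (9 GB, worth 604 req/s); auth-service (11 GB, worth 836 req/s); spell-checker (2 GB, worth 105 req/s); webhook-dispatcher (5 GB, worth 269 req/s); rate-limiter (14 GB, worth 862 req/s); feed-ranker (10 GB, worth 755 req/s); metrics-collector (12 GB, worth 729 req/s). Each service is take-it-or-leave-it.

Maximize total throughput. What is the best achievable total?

2589

Filling by ratio: ab-test-router + auth-service + spell-checker + webhook-dispatcher + feed-ranker for 2569, with 1 GB left unused.
The 11 GB tied up in ab-test-router and spell-checker is better spent on metrics-collector — total rises to 2589 (38 GB).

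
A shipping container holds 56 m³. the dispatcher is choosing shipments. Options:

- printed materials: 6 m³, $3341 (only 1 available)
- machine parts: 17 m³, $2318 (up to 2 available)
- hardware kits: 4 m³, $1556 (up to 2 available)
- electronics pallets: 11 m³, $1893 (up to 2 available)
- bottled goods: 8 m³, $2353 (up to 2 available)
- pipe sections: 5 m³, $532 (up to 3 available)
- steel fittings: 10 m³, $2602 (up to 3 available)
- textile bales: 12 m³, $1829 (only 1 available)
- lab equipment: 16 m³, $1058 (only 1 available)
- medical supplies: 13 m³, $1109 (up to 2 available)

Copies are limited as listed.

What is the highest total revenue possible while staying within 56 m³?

17409

The ratio heuristic lands on printed materials + 2×hardware kits + 2×bottled goods + pipe sections + 2×steel fittings (16895) but leaves 1 m³ idle.
The 9 m³ tied up in hardware kits and pipe sections is better spent on steel fittings — total rises to 17409 (56 m³).
No other feasible combination exceeds 17409.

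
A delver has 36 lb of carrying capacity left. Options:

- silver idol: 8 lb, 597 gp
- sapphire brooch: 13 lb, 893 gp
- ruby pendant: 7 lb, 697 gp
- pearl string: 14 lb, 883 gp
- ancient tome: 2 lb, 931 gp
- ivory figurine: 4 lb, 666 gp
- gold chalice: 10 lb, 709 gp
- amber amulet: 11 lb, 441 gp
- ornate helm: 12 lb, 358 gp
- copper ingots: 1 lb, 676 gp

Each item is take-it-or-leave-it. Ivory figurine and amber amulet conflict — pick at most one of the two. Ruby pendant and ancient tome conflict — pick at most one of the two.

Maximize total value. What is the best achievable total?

By value per lb: copper ingots 676.00, ancient tome 465.50, ivory figurine 166.50, ruby pendant 99.57 lead.
Taking sapphire brooch + pearl string + ancient tome + ivory figurine + copper ingots: 34 lb used, 4049 in value.
The closest alternative, sapphire brooch + ancient tome + ivory figurine + gold chalice + copper ingots, reaches only 3875.

4049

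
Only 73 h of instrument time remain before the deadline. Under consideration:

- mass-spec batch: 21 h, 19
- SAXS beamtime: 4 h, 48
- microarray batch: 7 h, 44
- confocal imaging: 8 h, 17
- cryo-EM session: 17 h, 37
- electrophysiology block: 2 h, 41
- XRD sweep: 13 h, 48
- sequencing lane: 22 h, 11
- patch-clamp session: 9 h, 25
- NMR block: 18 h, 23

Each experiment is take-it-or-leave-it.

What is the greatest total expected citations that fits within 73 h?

266

The ratio heuristic lands on SAXS beamtime + microarray batch + confocal imaging + cryo-EM session + electrophysiology block + XRD sweep + patch-clamp session (260) but leaves 13 h idle.
Dropping confocal imaging frees 8 h; slotting in NMR block (18 h) lifts the total to 266 at 70 h.
The spare 3 h is too small for any remaining experiment, and no exchange beats 266.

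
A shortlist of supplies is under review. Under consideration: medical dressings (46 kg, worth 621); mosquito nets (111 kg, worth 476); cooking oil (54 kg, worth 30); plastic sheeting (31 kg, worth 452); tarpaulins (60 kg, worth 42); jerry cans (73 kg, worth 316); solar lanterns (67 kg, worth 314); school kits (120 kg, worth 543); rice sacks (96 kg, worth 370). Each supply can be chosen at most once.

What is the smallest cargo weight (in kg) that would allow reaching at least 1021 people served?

Need the lightest bundle worth ≥ 1021.
medical dressings + plastic sheeting: 1073 people served at 77 kg.
Below 77 kg the best achievable stays under 1021.

77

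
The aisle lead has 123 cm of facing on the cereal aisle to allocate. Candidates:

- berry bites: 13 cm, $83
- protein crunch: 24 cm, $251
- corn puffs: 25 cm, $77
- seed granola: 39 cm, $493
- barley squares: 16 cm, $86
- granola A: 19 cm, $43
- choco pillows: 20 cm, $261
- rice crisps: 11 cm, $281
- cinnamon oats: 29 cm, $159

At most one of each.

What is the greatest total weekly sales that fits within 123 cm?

1455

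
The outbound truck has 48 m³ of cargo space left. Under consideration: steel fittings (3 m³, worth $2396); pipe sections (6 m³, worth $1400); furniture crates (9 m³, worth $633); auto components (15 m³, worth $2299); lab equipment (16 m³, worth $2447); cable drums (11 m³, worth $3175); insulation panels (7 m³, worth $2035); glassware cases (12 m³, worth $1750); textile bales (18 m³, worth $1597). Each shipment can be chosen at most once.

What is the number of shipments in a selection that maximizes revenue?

Optimal total is 11655.
steel fittings + auto components + cable drums + insulation panels + glassware cases hits 11655 at 48 m³.
Every optimal selection uses 5 shipments.

5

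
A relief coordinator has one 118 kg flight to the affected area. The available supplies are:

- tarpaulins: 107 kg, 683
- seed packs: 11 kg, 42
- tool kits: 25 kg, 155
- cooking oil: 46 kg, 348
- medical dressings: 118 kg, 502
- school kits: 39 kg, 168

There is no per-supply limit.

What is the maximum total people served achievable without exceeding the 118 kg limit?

851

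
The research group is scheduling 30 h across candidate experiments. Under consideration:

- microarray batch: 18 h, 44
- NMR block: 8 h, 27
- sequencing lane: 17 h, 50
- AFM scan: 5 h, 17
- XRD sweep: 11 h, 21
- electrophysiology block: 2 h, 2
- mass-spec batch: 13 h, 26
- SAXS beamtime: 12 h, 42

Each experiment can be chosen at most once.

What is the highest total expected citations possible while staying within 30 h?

94

Density check — SAXS beamtime 3.50, AFM scan 3.40, NMR block 3.38 are the best per h.
A density-first pass picks NMR block + AFM scan + electrophysiology block + SAXS beamtime — 88 at 27 h.
Replace electrophysiology block and SAXS beamtime with sequencing lane: the trade gains 6 net, giving 94 at 30 h.
That's the maximum — no swap from here does better than 94.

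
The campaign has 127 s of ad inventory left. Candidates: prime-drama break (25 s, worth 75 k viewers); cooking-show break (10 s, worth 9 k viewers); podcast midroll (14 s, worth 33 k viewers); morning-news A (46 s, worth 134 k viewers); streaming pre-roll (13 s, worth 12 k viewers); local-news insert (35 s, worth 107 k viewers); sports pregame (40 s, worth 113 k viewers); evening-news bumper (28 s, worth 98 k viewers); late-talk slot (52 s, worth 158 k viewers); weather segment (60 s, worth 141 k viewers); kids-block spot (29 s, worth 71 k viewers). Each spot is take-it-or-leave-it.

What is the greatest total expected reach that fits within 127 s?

The ratio heuristic lands on cooking-show break + local-news insert + evening-news bumper + late-talk slot (372) but leaves 2 s idle.
Dropping cooking-show break and local-news insert frees 45 s; slotting in morning-news A (46 s) lifts the total to 390 at 126 s.
The spare 1 s is too small for any remaining spot, and no exchange beats 390.

390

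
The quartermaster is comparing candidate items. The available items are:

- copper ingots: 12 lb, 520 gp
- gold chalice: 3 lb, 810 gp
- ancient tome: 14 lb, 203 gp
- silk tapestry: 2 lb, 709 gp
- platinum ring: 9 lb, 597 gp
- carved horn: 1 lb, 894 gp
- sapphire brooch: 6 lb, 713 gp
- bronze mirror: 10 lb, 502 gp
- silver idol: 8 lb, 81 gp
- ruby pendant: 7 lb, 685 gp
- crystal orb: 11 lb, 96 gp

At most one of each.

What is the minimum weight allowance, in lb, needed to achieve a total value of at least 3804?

19

Need the lightest bundle worth ≥ 3804.
gold chalice + silk tapestry + carved horn + sapphire brooch + ruby pendant: 3811 value at 19 lb.
Below 19 lb the best achievable stays under 3804.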